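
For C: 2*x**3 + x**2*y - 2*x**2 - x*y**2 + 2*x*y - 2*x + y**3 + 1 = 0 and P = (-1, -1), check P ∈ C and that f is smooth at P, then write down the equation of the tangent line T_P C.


Tangent line at P: 7*x + 7 = 0.

Step 1: f(-1, -1) = 0, so P lies on C.
Step 2: partial derivatives
  f_x(x, y) = 6*x**2 + 2*x*y - 4*x - y**2 + 2*y - 2, f_y(x, y) = x**2 - 2*x*y + 2*x + 3*y**2.
  f_x(P) = 7, f_y(P) = 0 (gradient nonzero, so P is smooth).
Step 3: tangent line at P: 7·(x − -1) + 0·(y − -1) = 0.
Expanding: 7*x + 7 = 0.


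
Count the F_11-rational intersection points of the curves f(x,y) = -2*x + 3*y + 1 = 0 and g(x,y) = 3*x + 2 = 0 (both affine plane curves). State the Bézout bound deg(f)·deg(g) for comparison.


Common zeros: {(3, 9)}; count = 1; Bézout bound = 1.

deg(f) = 1, deg(g) = 1, so Bézout bound = 1.
Scan x ∈ F_11. For each x, list the y ∈ F_11 with f(x, y) ≡ 0 and those with g(x, y) ≡ 0 (mod 11); the common zeros in that column are the intersection.
  x = 0: f ≡ 0 at y ∈ {7}; g ≡ 0 at y ∈ ∅; common: ∅.
  x = 1: f ≡ 0 at y ∈ {4}; g ≡ 0 at y ∈ ∅; common: ∅.
  x = 2: f ≡ 0 at y ∈ {1}; g ≡ 0 at y ∈ ∅; common: ∅.
  x = 3: f ≡ 0 at y ∈ {9}; g ≡ 0 at y ∈ {0, 1, 2, 3, 4, 5, 6, 7, 8, 9, 10}; common: {9}.
  x = 4: f ≡ 0 at y ∈ {6}; g ≡ 0 at y ∈ ∅; common: ∅.
  x = 5: f ≡ 0 at y ∈ {3}; g ≡ 0 at y ∈ ∅; common: ∅.
  x = 6: f ≡ 0 at y ∈ {0}; g ≡ 0 at y ∈ ∅; common: ∅.
  x = 7: f ≡ 0 at y ∈ {8}; g ≡ 0 at y ∈ ∅; common: ∅.
  x = 8: f ≡ 0 at y ∈ {5}; g ≡ 0 at y ∈ ∅; common: ∅.
  x = 9: f ≡ 0 at y ∈ {2}; g ≡ 0 at y ∈ ∅; common: ∅.
  x = 10: f ≡ 0 at y ∈ {10}; g ≡ 0 at y ∈ ∅; common: ∅.
Collecting: common zeros = {(3, 9)}, so the count is 1.
Comparison with the Bézout bound: 1 ≤ 1 = deg(f)·deg(g), as expected for curves with no common component (the bound is attained).


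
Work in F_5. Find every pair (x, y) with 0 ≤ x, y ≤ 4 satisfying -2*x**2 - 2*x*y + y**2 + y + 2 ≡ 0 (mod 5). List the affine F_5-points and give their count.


Affine F_5-points: {(1, 0), (1, 1), (3, 1), (3, 4), (4, 0), (4, 2)}; count = 6.

For each of the 25 pairs (x, y) ∈ F_5², evaluate f(x, y) mod 5. Record the zeros.
  x = 0: [0↦2, 1↦4, 2↦3, 3↦4, 4↦2]  zeros at y ∈ ∅
  x = 1: [0↦0, 1↦0, 2↦2, 3↦1, 4↦2]  zeros at y ∈ {0, 1}
  x = 2: [0↦4, 1↦2, 2↦2, 3↦4, 4↦3]  zeros at y ∈ ∅
  x = 3: [0↦4, 1↦0, 2↦3, 3↦3, 4↦0]  zeros at y ∈ {1, 4}
  x = 4: [0↦0, 1↦4, 2↦0, 3↦3, 4↦3]  zeros at y ∈ {0, 2}
Collecting zeros: affine points = {(1, 0), (1, 1), (3, 1), (3, 4), (4, 0), (4, 2)}.
Total count |C(F_5)_aff| = 6.


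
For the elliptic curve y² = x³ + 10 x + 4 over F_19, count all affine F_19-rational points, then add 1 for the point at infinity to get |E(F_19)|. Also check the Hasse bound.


Affine points = {(0, 2), (0, 17), (3, 2), (3, 17), (8, 8), (8, 11), (9, 5), (9, 14), (11, 1), (11, 18), (12, 3), (12, 16), (14, 0), (16, 2), (16, 17)}; affine count = 15; |E(F_19)| = 16.

Discriminant check: Δ ∝ 4a³ + 27b² = 4·10³ + 27·4² = 4·1000 + 27·16 ≡ 5 (mod 19). Nonzero ⇒ E is nonsingular.
For each x ∈ F_19, compute rhs = x³ + 10·x + 4 mod 19, then count y ∈ F_19 with y² ≡ rhs.
  x = 0: rhs = 4, matching y values: 2, 17 (2 points).
  x = 1: rhs = 15, matching y values: none (0 points).
  x = 2: rhs = 13, matching y values: none (0 points).
  x = 3: rhs = 4, matching y values: 2, 17 (2 points).
  x = 4: rhs = 13, matching y values: none (0 points).
  x = 5: rhs = 8, matching y values: none (0 points).
  x = 6: rhs = 14, matching y values: none (0 points).
  x = 7: rhs = 18, matching y values: none (0 points).
  x = 8: rhs = 7, matching y values: 8, 11 (2 points).
  x = 9: rhs = 6, matching y values: 5, 14 (2 points).
  x = 10: rhs = 2, matching y values: none (0 points).
  x = 11: rhs = 1, matching y values: 1, 18 (2 points).
  x = 12: rhs = 9, matching y values: 3, 16 (2 points).
  x = 13: rhs = 13, matching y values: none (0 points).
  x = 14: rhs = 0, matching y values: 0 (1 points).
  x = 15: rhs = 14, matching y values: none (0 points).
  x = 16: rhs = 4, matching y values: 2, 17 (2 points).
  x = 17: rhs = 14, matching y values: none (0 points).
  x = 18: rhs = 12, matching y values: none (0 points).
Total affine count: 15.
Full point count |E(F_19)| = 15 + 1 = 16.
Hasse bound: |16 − (19+1)| = |-4| = 4 ≤ 2√19 ≈ 8.7178 ✓.


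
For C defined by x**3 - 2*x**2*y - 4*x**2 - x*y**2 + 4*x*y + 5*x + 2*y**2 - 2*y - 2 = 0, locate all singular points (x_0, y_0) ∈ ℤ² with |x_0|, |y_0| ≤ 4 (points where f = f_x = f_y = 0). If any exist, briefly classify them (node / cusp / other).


Singular points: {(1, 0)}; classification: node.

Compute partial derivatives:
  f_x = 3*x**2 - 4*x*y - 8*x - y**2 + 4*y + 5.
  f_y = -2*x**2 - 2*x*y + 4*x + 4*y - 2.
Scan x_0 ∈ {−4, ..., 4}. For each x_0, f_y(x_0, y) is a polynomial in y; find its integer roots y ∈ {−4, ..., 4}, then test f_x and f at those candidates.
  x = -4: f_y(-4, y) = 12*y - 50; no integer root y with |y| ≤ 4.
  x = -3: f_y(-3, y) = 10*y - 32; no integer root y with |y| ≤ 4.
  x = -2: f_y(-2, y) = 8*y - 18; no integer root y with |y| ≤ 4.
  x = -1: f_y(-1, y) = 6*y - 8; no integer root y with |y| ≤ 4.
  x = 0: f_y(0, y) = 4*y - 2; no integer root y with |y| ≤ 4.
  x = 1: f_y(1, y) = 2*y; vanishes at y ∈ {0}. (1, 0): f_x = 0, f = 0 — SINGULAR.
  x = 2: f_y(2, y) = -2; no integer root y with |y| ≤ 4.
  x = 3: f_y(3, y) = -2*y - 8; vanishes at y ∈ {-4}. (3, -4): f_x = 24 ≠ 0.
  x = 4: f_y(4, y) = -4*y - 18; no integer root y with |y| ≤ 4.
Only singular point on the grid: (1, 0).
Classify: substitute x = 1 + u, y = 0 + v and expand: f = u**3 - 2*u**2*v - u**2 - u*v**2 + v**2.
No constant or linear terms (consistent with a singular point). Quadratic part: -u**2 + v**2. Cubic part: u**3 - 2*u**2*v - u*v**2.
The quadratic part v**2 - u**2 = (v − u)(v + u) splits into two distinct linear factors, so there are two distinct tangent lines y − 0 = ±(x − 1) — this is a node (ordinary double point).
Classification: node.


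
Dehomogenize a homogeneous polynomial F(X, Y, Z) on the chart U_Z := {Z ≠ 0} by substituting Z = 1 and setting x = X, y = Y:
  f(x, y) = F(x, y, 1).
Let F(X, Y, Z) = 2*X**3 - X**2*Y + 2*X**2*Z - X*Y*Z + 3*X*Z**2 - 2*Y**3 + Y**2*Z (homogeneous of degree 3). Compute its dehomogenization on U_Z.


f(x, y) = 2*x**3 - x**2*y + 2*x**2 - x*y + 3*x - 2*y**3 + y**2

On U_Z we set Z = 1. Each monomial c·X^i·Y^j·Z^k in F becomes c·x^i·y^j·1^k = c·x^i·y^j.
Substituting Z = 1: F(X, Y, 1) = 2*x**3 - x**2*y + 2*x**2 - x*y + 3*x - 2*y**3 + y**2.
Note: deg(f) ≤ deg(F) = 3; strict inequality happens when F is divisible by Z (lost terms).


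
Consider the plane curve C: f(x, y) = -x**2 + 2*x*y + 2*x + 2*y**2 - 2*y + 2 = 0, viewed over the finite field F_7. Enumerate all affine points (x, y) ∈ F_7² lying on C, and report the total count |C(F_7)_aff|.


Affine F_7-points: {(0, 3), (0, 5), (1, 3), (1, 4), (2, 2), (2, 4), (4, 2), (5, 5)}; count = 8.

For each of the 49 pairs (x, y) ∈ F_7², evaluate f(x, y) mod 7. Record the zeros.
  x = 0: [0↦2, 1↦2, 2↦6, 3↦0, 4↦5, 5↦0, 6↦6]  zeros at y ∈ {3, 5}
  x = 1: [0↦3, 1↦5, 2↦4, 3↦0, 4↦0, 5↦4, 6↦5]  zeros at y ∈ {3, 4}
  x = 2: [0↦2, 1↦6, 2↦0, 3↦5, 4↦0, 5↦6, 6↦2]  zeros at y ∈ {2, 4}
  x = 3: [0↦6, 1↦5, 2↦1, 3↦1, 4↦5, 5↦6, 6↦4]  zeros at y ∈ ∅
  x = 4: [0↦1, 1↦2, 2↦0, 3↦2, 4↦1, 5↦4, 6↦4]  zeros at y ∈ {2}
  x = 5: [0↦1, 1↦4, 2↦4, 3↦1, 4↦2, 5↦0, 6↦2]  zeros at y ∈ {5}
  x = 6: [0↦6, 1↦4, 2↦6, 3↦5, 4↦1, 5↦1, 6↦5]  zeros at y ∈ ∅
Collecting zeros: affine points = {(0, 3), (0, 5), (1, 3), (1, 4), (2, 2), (2, 4), (4, 2), (5, 5)}.
Total count |C(F_7)_aff| = 8.


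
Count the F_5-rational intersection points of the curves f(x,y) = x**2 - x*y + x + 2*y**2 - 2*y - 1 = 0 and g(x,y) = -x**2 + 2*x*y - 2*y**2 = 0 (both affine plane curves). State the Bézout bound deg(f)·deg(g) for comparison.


Common zeros: {(4, 1)}; count = 1; Bézout bound = 4.

deg(f) = 2, deg(g) = 2, so Bézout bound = 4.
Scan x ∈ F_5. For each x, list the y ∈ F_5 with f(x, y) ≡ 0 and those with g(x, y) ≡ 0 (mod 5); the common zeros in that column are the intersection.
  x = 0: f ≡ 0 at y ∈ ∅; g ≡ 0 at y ∈ {0}; common: ∅.
  x = 1: f ≡ 0 at y ∈ {1, 3}; g ≡ 0 at y ∈ {2, 4}; common: ∅.
  x = 2: f ≡ 0 at y ∈ {0, 2}; g ≡ 0 at y ∈ {3, 4}; common: ∅.
  x = 3: f ≡ 0 at y ∈ ∅; g ≡ 0 at y ∈ {1, 2}; common: ∅.
  x = 4: f ≡ 0 at y ∈ {1, 2}; g ≡ 0 at y ∈ {1, 3}; common: {1}.
Collecting: common zeros = {(4, 1)}, so the count is 1.
Comparison with the Bézout bound: 1 ≤ 4 = deg(f)·deg(g), as expected for curves with no common component (the affine F_5-count falls short of the bound because intersections may lie at infinity, over extension fields, or carry multiplicity).


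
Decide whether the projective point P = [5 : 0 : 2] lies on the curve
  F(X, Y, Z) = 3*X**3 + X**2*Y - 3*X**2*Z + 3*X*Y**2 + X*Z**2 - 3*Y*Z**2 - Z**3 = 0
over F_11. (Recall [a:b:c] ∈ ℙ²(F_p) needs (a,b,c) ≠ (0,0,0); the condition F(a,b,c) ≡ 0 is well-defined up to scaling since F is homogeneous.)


F(5,0,2) ≡ 6 (mod 11); P is NOT on the curve.

Evaluate F(5, 0, 2) term-by-term (mod 11).
  3*X**3 ↦ 3·125·1·1 = 375
  X**2*Y ↦ 1·25·0·1 = 0
  -3*X**2*Z ↦ -3·25·1·2 = -150
  3*X*Y**2 ↦ 3·5·0·1 = 0
  X*Z**2 ↦ 1·5·1·4 = 20
  -3*Y*Z**2 ↦ -3·1·0·4 = 0
  -Z**3 ↦ -1·1·1·8 = -8
Sum: F(5, 0, 2) = (375) + (0) + (-150) + (0) + (20) + (0) + (-8) = 237.
Reducing mod 11: 237 ≡ 6 (mod 11).
Since F(a, b, c) ≡ 6 ≠ 0 (mod 11), P does NOT lie on the curve.


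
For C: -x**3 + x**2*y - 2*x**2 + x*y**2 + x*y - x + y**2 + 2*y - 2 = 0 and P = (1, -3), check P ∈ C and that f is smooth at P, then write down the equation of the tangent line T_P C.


Tangent line at P: -8*x - 8*y - 16 = 0.

Step 1: f(1, -3) = 0, so P lies on C.
Step 2: partial derivatives
  f_x(x, y) = -3*x**2 + 2*x*y - 4*x + y**2 + y - 1, f_y(x, y) = x**2 + 2*x*y + x + 2*y + 2.
  f_x(P) = -8, f_y(P) = -8 (gradient nonzero, so P is smooth).
Step 3: tangent line at P: -8·(x − 1) + -8·(y − -3) = 0.
Expanding: -8*x - 8*y - 16 = 0.


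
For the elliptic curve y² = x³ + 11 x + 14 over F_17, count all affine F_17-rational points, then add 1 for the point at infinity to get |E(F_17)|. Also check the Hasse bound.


Affine points = {(1, 3), (1, 14), (7, 3), (7, 14), (8, 6), (8, 11), (9, 3), (9, 14), (10, 6), (10, 11), (11, 2), (11, 15), (12, 2), (12, 15), (13, 5), (13, 12), (15, 1), (15, 16), (16, 6), (16, 11)}; affine count = 20; |E(F_17)| = 21.

Discriminant check: Δ ∝ 4a³ + 27b² = 4·11³ + 27·14² = 4·1331 + 27·196 ≡ 8 (mod 17). Nonzero ⇒ E is nonsingular.
For each x ∈ F_17, compute rhs = x³ + 11·x + 14 mod 17, then count y ∈ F_17 with y² ≡ rhs.
  x = 0: rhs = 14, matching y values: none (0 points).
  x = 1: rhs = 9, matching y values: 3, 14 (2 points).
  x = 2: rhs = 10, matching y values: none (0 points).
  x = 3: rhs = 6, matching y values: none (0 points).
  x = 4: rhs = 3, matching y values: none (0 points).
  x = 5: rhs = 7, matching y values: none (0 points).
  x = 6: rhs = 7, matching y values: none (0 points).
  x = 7: rhs = 9, matching y values: 3, 14 (2 points).
  x = 8: rhs = 2, matching y values: 6, 11 (2 points).
  x = 9: rhs = 9, matching y values: 3, 14 (2 points).
  x = 10: rhs = 2, matching y values: 6, 11 (2 points).
  x = 11: rhs = 4, matching y values: 2, 15 (2 points).
  x = 12: rhs = 4, matching y values: 2, 15 (2 points).
  x = 13: rhs = 8, matching y values: 5, 12 (2 points).
  x = 14: rhs = 5, matching y values: none (0 points).
  x = 15: rhs = 1, matching y values: 1, 16 (2 points).
  x = 16: rhs = 2, matching y values: 6, 11 (2 points).
Total affine count: 20.
Full point count |E(F_17)| = 20 + 1 = 21.
Hasse bound: |21 − (17+1)| = |3| = 3 ≤ 2√17 ≈ 8.2462 ✓.


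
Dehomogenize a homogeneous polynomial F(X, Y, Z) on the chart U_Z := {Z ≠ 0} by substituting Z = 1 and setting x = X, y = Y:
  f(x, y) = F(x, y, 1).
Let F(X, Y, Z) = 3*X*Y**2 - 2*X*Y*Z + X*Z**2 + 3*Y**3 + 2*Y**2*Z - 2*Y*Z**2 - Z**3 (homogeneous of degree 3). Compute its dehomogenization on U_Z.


f(x, y) = 3*x*y**2 - 2*x*y + x + 3*y**3 + 2*y**2 - 2*y - 1

On U_Z we set Z = 1. Each monomial c·X^i·Y^j·Z^k in F becomes c·x^i·y^j·1^k = c·x^i·y^j.
Substituting Z = 1: F(X, Y, 1) = 3*x*y**2 - 2*x*y + x + 3*y**3 + 2*y**2 - 2*y - 1.
Note: deg(f) ≤ deg(F) = 3; strict inequality happens when F is divisible by Z (lost terms).


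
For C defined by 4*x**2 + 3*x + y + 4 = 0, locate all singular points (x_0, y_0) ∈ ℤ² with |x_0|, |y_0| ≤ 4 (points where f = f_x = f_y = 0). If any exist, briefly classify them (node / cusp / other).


No singular points in the scanned grid; C is smooth there.

Compute partial derivatives:
  f_x = 8*x + 3.
  f_y = 1.
f_y = 1 is a nonzero constant, so f_y never vanishes: no point (x, y) can satisfy f = f_x = f_y = 0. In particular no (x, y) ∈ {−4, ..., 4}² is singular; the curve is smooth.


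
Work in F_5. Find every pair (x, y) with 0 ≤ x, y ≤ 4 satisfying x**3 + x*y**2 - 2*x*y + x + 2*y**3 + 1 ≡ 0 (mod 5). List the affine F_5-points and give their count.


Affine F_5-points: {(0, 3), (1, 3), (2, 4), (3, 1), (4, 2), (4, 3)}; count = 6.

For each of the 25 pairs (x, y) ∈ F_5², evaluate f(x, y) mod 5. Record the zeros.
  x = 0: [0↦1, 1↦3, 2↦2, 3↦0, 4↦4]  zeros at y ∈ {3}
  x = 1: [0↦3, 1↦4, 2↦4, 3↦0, 4↦4]  zeros at y ∈ {3}
  x = 2: [0↦1, 1↦1, 2↦2, 3↦1, 4↦0]  zeros at y ∈ {4}
  x = 3: [0↦1, 1↦0, 2↦2, 3↦4, 4↦3]  zeros at y ∈ {1}
  x = 4: [0↦4, 1↦2, 2↦0, 3↦0, 4↦4]  zeros at y ∈ {2, 3}
Collecting zeros: affine points = {(0, 3), (1, 3), (2, 4), (3, 1), (4, 2), (4, 3)}.
Total count |C(F_5)_aff| = 6.


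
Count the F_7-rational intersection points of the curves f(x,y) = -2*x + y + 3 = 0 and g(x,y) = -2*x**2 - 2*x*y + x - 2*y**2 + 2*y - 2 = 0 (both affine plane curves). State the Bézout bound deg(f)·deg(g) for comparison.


Common zeros: ∅; count = 0; Bézout bound = 2.

deg(f) = 1, deg(g) = 2, so Bézout bound = 2.
Scan x ∈ F_7. For each x, list the y ∈ F_7 with f(x, y) ≡ 0 and those with g(x, y) ≡ 0 (mod 7); the common zeros in that column are the intersection.
  x = 0: f ≡ 0 at y ∈ {4}; g ≡ 0 at y ∈ {3, 5}; common: ∅.
  x = 1: f ≡ 0 at y ∈ {6}; g ≡ 0 at y ∈ {3, 4}; common: ∅.
  x = 2: f ≡ 0 at y ∈ {1}; g ≡ 0 at y ∈ ∅; common: ∅.
  x = 3: f ≡ 0 at y ∈ {3}; g ≡ 0 at y ∈ ∅; common: ∅.
  x = 4: f ≡ 0 at y ∈ {5}; g ≡ 0 at y ∈ ∅; common: ∅.
  x = 5: f ≡ 0 at y ∈ {0}; g ≡ 0 at y ∈ ∅; common: ∅.
  x = 6: f ≡ 0 at y ∈ {2}; g ≡ 0 at y ∈ {4, 5}; common: ∅.
Collecting: common zeros = ∅, so the count is 0.
Comparison with the Bézout bound: 0 ≤ 2 = deg(f)·deg(g), as expected for curves with no common component (the affine F_7-count falls short of the bound because intersections may lie at infinity, over extension fields, or carry multiplicity).


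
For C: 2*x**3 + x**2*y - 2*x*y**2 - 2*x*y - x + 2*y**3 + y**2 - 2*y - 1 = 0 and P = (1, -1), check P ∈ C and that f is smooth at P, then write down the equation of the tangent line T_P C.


Tangent line at P: 3*x + 5*y + 2 = 0.

Step 1: f(1, -1) = 0, so P lies on C.
Step 2: partial derivatives
  f_x(x, y) = 6*x**2 + 2*x*y - 2*y**2 - 2*y - 1, f_y(x, y) = x**2 - 4*x*y - 2*x + 6*y**2 + 2*y - 2.
  f_x(P) = 3, f_y(P) = 5 (gradient nonzero, so P is smooth).
Step 3: tangent line at P: 3·(x − 1) + 5·(y − -1) = 0.
Expanding: 3*x + 5*y + 2 = 0.


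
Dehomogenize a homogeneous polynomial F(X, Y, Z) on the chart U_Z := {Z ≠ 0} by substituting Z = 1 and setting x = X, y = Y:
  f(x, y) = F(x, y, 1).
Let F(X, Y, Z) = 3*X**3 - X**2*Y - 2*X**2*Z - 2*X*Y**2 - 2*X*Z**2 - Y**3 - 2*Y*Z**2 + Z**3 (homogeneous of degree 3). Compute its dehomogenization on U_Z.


f(x, y) = 3*x**3 - x**2*y - 2*x**2 - 2*x*y**2 - 2*x - y**3 - 2*y + 1

On U_Z we set Z = 1. Each monomial c·X^i·Y^j·Z^k in F becomes c·x^i·y^j·1^k = c·x^i·y^j.
Substituting Z = 1: F(X, Y, 1) = 3*x**3 - x**2*y - 2*x**2 - 2*x*y**2 - 2*x - y**3 - 2*y + 1.
Note: deg(f) ≤ deg(F) = 3; strict inequality happens when F is divisible by Z (lost terms).


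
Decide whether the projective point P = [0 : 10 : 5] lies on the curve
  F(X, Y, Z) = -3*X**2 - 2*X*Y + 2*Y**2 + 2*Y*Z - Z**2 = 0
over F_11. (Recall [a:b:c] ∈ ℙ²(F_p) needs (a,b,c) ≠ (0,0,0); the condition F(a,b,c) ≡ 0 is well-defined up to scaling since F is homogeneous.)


F(0,10,5) ≡ 0 (mod 11); P is on the curve.

Evaluate F(0, 10, 5) term-by-term (mod 11).
  -3*X**2 ↦ -3·0·1·1 = 0
  -2*X*Y ↦ -2·0·10·1 = 0
  2*Y**2 ↦ 2·1·100·1 = 200
  2*Y*Z ↦ 2·1·10·5 = 100
  -Z**2 ↦ -1·1·1·25 = -25
Sum: F(0, 10, 5) = (0) + (0) + (200) + (100) + (-25) = 275.
Reducing mod 11: 275 ≡ 0 (mod 11).
Since F(a, b, c) ≡ 0 (mod 11), P lies on the curve.


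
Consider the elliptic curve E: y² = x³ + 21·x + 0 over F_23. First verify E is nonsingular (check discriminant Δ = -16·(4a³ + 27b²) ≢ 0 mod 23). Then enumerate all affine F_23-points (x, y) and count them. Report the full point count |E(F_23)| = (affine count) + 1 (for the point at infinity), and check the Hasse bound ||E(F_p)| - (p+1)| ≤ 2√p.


Affine points = {(0, 0), (2, 2), (2, 21), (5, 0), (8, 6), (8, 17), (12, 5), (12, 18), (13, 3), (13, 20), (14, 5), (14, 18), (16, 4), (16, 19), (17, 7), (17, 16), (18, 0), (19, 6), (19, 17), (20, 5), (20, 18), (22, 1), (22, 22)}; affine count = 23; |E(F_23)| = 24.

Discriminant check: Δ ∝ 4a³ + 27b² = 4·21³ + 27·0² = 4·9261 + 27·0 ≡ 14 (mod 23). Nonzero ⇒ E is nonsingular.
For each x ∈ F_23, compute rhs = x³ + 21·x + 0 mod 23, then count y ∈ F_23 with y² ≡ rhs.
  x = 0: rhs = 0, matching y values: 0 (1 points).
  x = 1: rhs = 22, matching y values: none (0 points).
  x = 2: rhs = 4, matching y values: 2, 21 (2 points).
  x = 3: rhs = 21, matching y values: none (0 points).
  x = 4: rhs = 10, matching y values: none (0 points).
  x = 5: rhs = 0, matching y values: 0 (1 points).
  x = 6: rhs = 20, matching y values: none (0 points).
  x = 7: rhs = 7, matching y values: none (0 points).
  x = 8: rhs = 13, matching y values: 6, 17 (2 points).
  x = 9: rhs = 21, matching y values: none (0 points).
  x = 10: rhs = 14, matching y values: none (0 points).
  x = 11: rhs = 21, matching y values: none (0 points).
  x = 12: rhs = 2, matching y values: 5, 18 (2 points).
  x = 13: rhs = 9, matching y values: 3, 20 (2 points).
  x = 14: rhs = 2, matching y values: 5, 18 (2 points).
  x = 15: rhs = 10, matching y values: none (0 points).
  x = 16: rhs = 16, matching y values: 4, 19 (2 points).
  x = 17: rhs = 3, matching y values: 7, 16 (2 points).
  x = 18: rhs = 0, matching y values: 0 (1 points).
  x = 19: rhs = 13, matching y values: 6, 17 (2 points).
  x = 20: rhs = 2, matching y values: 5, 18 (2 points).
  x = 21: rhs = 19, matching y values: none (0 points).
  x = 22: rhs = 1, matching y values: 1, 22 (2 points).
Total affine count: 23.
Full point count |E(F_23)| = 23 + 1 = 24.
Hasse bound: |24 − (23+1)| = |0| = 0 ≤ 2√23 ≈ 9.5917 ✓.


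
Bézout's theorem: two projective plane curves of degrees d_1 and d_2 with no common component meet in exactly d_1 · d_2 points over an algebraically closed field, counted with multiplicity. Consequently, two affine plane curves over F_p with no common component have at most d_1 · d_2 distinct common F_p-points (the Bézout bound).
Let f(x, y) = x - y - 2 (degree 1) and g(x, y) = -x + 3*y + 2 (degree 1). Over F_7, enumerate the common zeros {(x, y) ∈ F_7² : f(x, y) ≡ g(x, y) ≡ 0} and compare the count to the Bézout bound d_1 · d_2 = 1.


Common zeros: {(2, 0)}; count = 1; Bézout bound = 1.

deg(f) = 1, deg(g) = 1, so Bézout bound = 1.
Scan x ∈ F_7. For each x, list the y ∈ F_7 with f(x, y) ≡ 0 and those with g(x, y) ≡ 0 (mod 7); the common zeros in that column are the intersection.
  x = 0: f ≡ 0 at y ∈ {5}; g ≡ 0 at y ∈ {4}; common: ∅.
  x = 1: f ≡ 0 at y ∈ {6}; g ≡ 0 at y ∈ {2}; common: ∅.
  x = 2: f ≡ 0 at y ∈ {0}; g ≡ 0 at y ∈ {0}; common: {0}.
  x = 3: f ≡ 0 at y ∈ {1}; g ≡ 0 at y ∈ {5}; common: ∅.
  x = 4: f ≡ 0 at y ∈ {2}; g ≡ 0 at y ∈ {3}; common: ∅.
  x = 5: f ≡ 0 at y ∈ {3}; g ≡ 0 at y ∈ {1}; common: ∅.
  x = 6: f ≡ 0 at y ∈ {4}; g ≡ 0 at y ∈ {6}; common: ∅.
Collecting: common zeros = {(2, 0)}, so the count is 1.
Comparison with the Bézout bound: 1 ≤ 1 = deg(f)·deg(g), as expected for curves with no common component (the bound is attained).


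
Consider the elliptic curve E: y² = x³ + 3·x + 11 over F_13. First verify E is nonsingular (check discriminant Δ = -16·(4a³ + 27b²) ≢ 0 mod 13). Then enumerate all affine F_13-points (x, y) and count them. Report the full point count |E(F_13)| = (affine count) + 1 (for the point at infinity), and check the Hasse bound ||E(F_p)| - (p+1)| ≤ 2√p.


Affine points = {(2, 5), (2, 8), (4, 3), (4, 10), (8, 1), (8, 12), (9, 0), (10, 1), (10, 12), (11, 6), (11, 7)}; affine count = 11; |E(F_13)| = 12.

Discriminant check: Δ ∝ 4a³ + 27b² = 4·3³ + 27·11² = 4·27 + 27·121 ≡ 8 (mod 13). Nonzero ⇒ E is nonsingular.
For each x ∈ F_13, compute rhs = x³ + 3·x + 11 mod 13, then count y ∈ F_13 with y² ≡ rhs.
  x = 0: rhs = 11, matching y values: none (0 points).
  x = 1: rhs = 2, matching y values: none (0 points).
  x = 2: rhs = 12, matching y values: 5, 8 (2 points).
  x = 3: rhs = 8, matching y values: none (0 points).
  x = 4: rhs = 9, matching y values: 3, 10 (2 points).
  x = 5: rhs = 8, matching y values: none (0 points).
  x = 6: rhs = 11, matching y values: none (0 points).
  x = 7: rhs = 11, matching y values: none (0 points).
  x = 8: rhs = 1, matching y values: 1, 12 (2 points).
  x = 9: rhs = 0, matching y values: 0 (1 points).
  x = 10: rhs = 1, matching y values: 1, 12 (2 points).
  x = 11: rhs = 10, matching y values: 6, 7 (2 points).
  x = 12: rhs = 7, matching y values: none (0 points).
Total affine count: 11.
Full point count |E(F_13)| = 11 + 1 = 12.
Hasse bound: |12 − (13+1)| = |-2| = 2 ≤ 2√13 ≈ 7.2111 ✓.


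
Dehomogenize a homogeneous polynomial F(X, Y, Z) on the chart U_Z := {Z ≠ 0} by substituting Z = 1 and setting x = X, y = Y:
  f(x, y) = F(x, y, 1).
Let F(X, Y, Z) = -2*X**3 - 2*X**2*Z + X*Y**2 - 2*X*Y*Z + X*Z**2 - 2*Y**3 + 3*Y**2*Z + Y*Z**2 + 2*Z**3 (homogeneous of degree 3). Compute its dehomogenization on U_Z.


f(x, y) = -2*x**3 - 2*x**2 + x*y**2 - 2*x*y + x - 2*y**3 + 3*y**2 + y + 2

On U_Z we set Z = 1. Each monomial c·X^i·Y^j·Z^k in F becomes c·x^i·y^j·1^k = c·x^i·y^j.
Substituting Z = 1: F(X, Y, 1) = -2*x**3 - 2*x**2 + x*y**2 - 2*x*y + x - 2*y**3 + 3*y**2 + y + 2.
Note: deg(f) ≤ deg(F) = 3; strict inequality happens when F is divisible by Z (lost terms).


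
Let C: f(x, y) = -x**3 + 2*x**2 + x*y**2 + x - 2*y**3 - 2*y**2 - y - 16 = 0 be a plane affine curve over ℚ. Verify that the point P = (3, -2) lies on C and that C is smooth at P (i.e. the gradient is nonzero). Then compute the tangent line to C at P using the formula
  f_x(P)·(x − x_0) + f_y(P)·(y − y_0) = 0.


Tangent line at P: -10*x - 29*y - 28 = 0.

Step 1: f(3, -2) = 0, so P lies on C.
Step 2: partial derivatives
  f_x(x, y) = -3*x**2 + 4*x + y**2 + 1, f_y(x, y) = 2*x*y - 6*y**2 - 4*y - 1.
  f_x(P) = -10, f_y(P) = -29 (gradient nonzero, so P is smooth).
Step 3: tangent line at P: -10·(x − 3) + -29·(y − -2) = 0.
Expanding: -10*x - 29*y - 28 = 0.


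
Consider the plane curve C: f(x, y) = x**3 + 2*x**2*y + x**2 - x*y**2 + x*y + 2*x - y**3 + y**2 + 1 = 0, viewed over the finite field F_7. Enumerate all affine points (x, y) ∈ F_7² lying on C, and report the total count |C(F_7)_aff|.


Affine F_7-points: {(1, 1), (1, 5), (2, 6), (3, 6), (5, 0), (6, 3)}; count = 6.

For each of the 49 pairs (x, y) ∈ F_7², evaluate f(x, y) mod 7. Record the zeros.
  x = 0: [0↦1, 1↦1, 2↦4, 3↦4, 4↦2, 5↦6, 6↦3]  zeros at y ∈ ∅
  x = 1: [0↦5, 1↦0, 2↦3, 3↦1, 4↦2, 5↦0, 6↦3]  zeros at y ∈ {1, 5}
  x = 2: [0↦3, 1↦4, 2↦4, 3↦4, 4↦5, 5↦1, 6↦0]  zeros at y ∈ {6}
  x = 3: [0↦1, 1↦5, 2↦6, 3↦5, 4↦3, 5↦1, 6↦0]  zeros at y ∈ {6}
  x = 4: [0↦5, 1↦2, 2↦1, 3↦3, 4↦2, 5↦6, 6↦2]  zeros at y ∈ ∅
  x = 5: [0↦0, 1↦1, 2↦2, 3↦4, 4↦1, 5↦1, 6↦5]  zeros at y ∈ {0}
  x = 6: [0↦6, 1↦1, 2↦1, 3↦0, 4↦6, 5↦6, 6↦1]  zeros at y ∈ {3}
Collecting zeros: affine points = {(1, 1), (1, 5), (2, 6), (3, 6), (5, 0), (6, 3)}.
Total count |C(F_7)_aff| = 6.


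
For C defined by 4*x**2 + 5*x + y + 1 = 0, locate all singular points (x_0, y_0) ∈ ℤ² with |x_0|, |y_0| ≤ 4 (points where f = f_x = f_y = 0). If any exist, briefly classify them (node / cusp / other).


No singular points in the scanned grid; C is smooth there.

Compute partial derivatives:
  f_x = 8*x + 5.
  f_y = 1.
f_y = 1 is a nonzero constant, so f_y never vanishes: no point (x, y) can satisfy f = f_x = f_y = 0. In particular no (x, y) ∈ {−4, ..., 4}² is singular; the curve is smooth.


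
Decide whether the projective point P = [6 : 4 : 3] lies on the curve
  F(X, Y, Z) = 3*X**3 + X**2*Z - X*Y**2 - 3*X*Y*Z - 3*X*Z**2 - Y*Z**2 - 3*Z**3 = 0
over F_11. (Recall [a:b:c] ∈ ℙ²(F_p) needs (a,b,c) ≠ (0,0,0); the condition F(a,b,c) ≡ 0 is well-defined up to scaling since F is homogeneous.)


F(6,4,3) ≡ 0 (mod 11); P is on the curve.

Evaluate F(6, 4, 3) term-by-term (mod 11).
  3*X**3 ↦ 3·216·1·1 = 648
  X**2*Z ↦ 1·36·1·3 = 108
  -X*Y**2 ↦ -1·6·16·1 = -96
  -3*X*Y*Z ↦ -3·6·4·3 = -216
  -3*X*Z**2 ↦ -3·6·1·9 = -162
  -Y*Z**2 ↦ -1·1·4·9 = -36
  -3*Z**3 ↦ -3·1·1·27 = -81
Sum: F(6, 4, 3) = (648) + (108) + (-96) + (-216) + (-162) + (-36) + (-81) = 165.
Reducing mod 11: 165 ≡ 0 (mod 11).
Since F(a, b, c) ≡ 0 (mod 11), P lies on the curve.


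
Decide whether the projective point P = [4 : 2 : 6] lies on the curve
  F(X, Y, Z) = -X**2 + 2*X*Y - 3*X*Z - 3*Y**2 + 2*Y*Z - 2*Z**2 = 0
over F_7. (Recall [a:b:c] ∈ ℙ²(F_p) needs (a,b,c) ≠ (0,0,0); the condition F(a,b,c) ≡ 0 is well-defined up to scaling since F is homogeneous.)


F(4,2,6) ≡ 1 (mod 7); P is NOT on the curve.

Evaluate F(4, 2, 6) term-by-term (mod 7).
  -X**2 ↦ -1·16·1·1 = -16
  2*X*Y ↦ 2·4·2·1 = 16
  -3*X*Z ↦ -3·4·1·6 = -72
  -3*Y**2 ↦ -3·1·4·1 = -12
  2*Y*Z ↦ 2·1·2·6 = 24
  -2*Z**2 ↦ -2·1·1·36 = -72
Sum: F(4, 2, 6) = (-16) + (16) + (-72) + (-12) + (24) + (-72) = -132.
Reducing mod 7: -132 ≡ 1 (mod 7).
Since F(a, b, c) ≡ 1 ≠ 0 (mod 7), P does NOT lie on the curve.


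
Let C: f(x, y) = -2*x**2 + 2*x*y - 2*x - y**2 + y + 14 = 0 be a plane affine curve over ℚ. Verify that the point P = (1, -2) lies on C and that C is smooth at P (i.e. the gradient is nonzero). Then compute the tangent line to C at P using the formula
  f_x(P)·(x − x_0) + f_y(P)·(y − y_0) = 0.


Tangent line at P: -10*x + 7*y + 24 = 0.

Step 1: f(1, -2) = 0, so P lies on C.
Step 2: partial derivatives
  f_x(x, y) = -4*x + 2*y - 2, f_y(x, y) = 2*x - 2*y + 1.
  f_x(P) = -10, f_y(P) = 7 (gradient nonzero, so P is smooth).
Step 3: tangent line at P: -10·(x − 1) + 7·(y − -2) = 0.
Expanding: -10*x + 7*y + 24 = 0.


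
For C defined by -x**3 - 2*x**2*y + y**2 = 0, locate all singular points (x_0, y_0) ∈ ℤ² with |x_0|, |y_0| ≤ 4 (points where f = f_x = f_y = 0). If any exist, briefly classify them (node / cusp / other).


Singular points: {(0, 0)}; classification: cusp.

Compute partial derivatives:
  f_x = -3*x**2 - 4*x*y.
  f_y = -2*x**2 + 2*y.
Scan x_0 ∈ {−4, ..., 4}. For each x_0, f_y(x_0, y) is a polynomial in y; find its integer roots y ∈ {−4, ..., 4}, then test f_x and f at those candidates.
  x = -4: f_y(-4, y) = 2*y - 32; no integer root y with |y| ≤ 4.
  x = -3: f_y(-3, y) = 2*y - 18; no integer root y with |y| ≤ 4.
  x = -2: f_y(-2, y) = 2*y - 8; vanishes at y ∈ {4}. (-2, 4): f_x = 20 ≠ 0.
  x = -1: f_y(-1, y) = 2*y - 2; vanishes at y ∈ {1}. (-1, 1): f_x = 1 ≠ 0.
  x = 0: f_y(0, y) = 2*y; vanishes at y ∈ {0}. (0, 0): f_x = 0, f = 0 — SINGULAR.
  x = 1: f_y(1, y) = 2*y - 2; vanishes at y ∈ {1}. (1, 1): f_x = -7 ≠ 0.
  x = 2: f_y(2, y) = 2*y - 8; vanishes at y ∈ {4}. (2, 4): f_x = -44 ≠ 0.
  x = 3: f_y(3, y) = 2*y - 18; no integer root y with |y| ≤ 4.
  x = 4: f_y(4, y) = 2*y - 32; no integer root y with |y| ≤ 4.
Only singular point on the grid: (0, 0).
Classify: substitute x = 0 + u, y = 0 + v and expand: f = -u**3 - 2*u**2*v + v**2.
No constant or linear terms (consistent with a singular point). Quadratic part: v**2. Cubic part: -u**3 - 2*u**2*v.
The quadratic part v**2 is a perfect square, so there is a single (double) tangent line v = 0, i.e. y = 0. Restricting the cubic part to that line (v = 0) leaves -u**3 ≠ 0, so f is not divisible by v and the branch is v² ≈ u**3 to lowest order — this is a cusp.
Classification: cusp.


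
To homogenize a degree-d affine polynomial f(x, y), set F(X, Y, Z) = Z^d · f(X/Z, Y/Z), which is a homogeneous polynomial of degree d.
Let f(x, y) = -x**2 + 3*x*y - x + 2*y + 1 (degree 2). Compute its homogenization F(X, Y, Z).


F(X, Y, Z) = -X**2 + 3*X*Y - X*Z + 2*Y*Z + Z**2

deg(f) = 2.
Substitute x = X/Z, y = Y/Z into f, then multiply by Z^2.
  monomial -1·x^2·y^0 ↦ -1·X^2·Y^0·Z^0.
  monomial 3·x^1·y^1 ↦ 3·X^1·Y^1·Z^0.
  monomial -1·x^1·y^0 ↦ -1·X^1·Y^0·Z^1.
  monomial 2·x^0·y^1 ↦ 2·X^0·Y^1·Z^1.
  monomial 1·x^0·y^0 ↦ 1·X^0·Y^0·Z^2.
Collecting: F(X, Y, Z) = -X**2 + 3*X*Y - X*Z + 2*Y*Z + Z**2.


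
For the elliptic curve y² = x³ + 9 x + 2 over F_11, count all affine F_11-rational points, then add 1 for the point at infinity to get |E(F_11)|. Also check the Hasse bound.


Affine points = {(1, 1), (1, 10), (3, 1), (3, 10), (4, 5), (4, 6), (7, 1), (7, 10), (8, 5), (8, 6), (9, 3), (9, 8), (10, 5), (10, 6)}; affine count = 14; |E(F_11)| = 15.

Discriminant check: Δ ∝ 4a³ + 27b² = 4·9³ + 27·2² = 4·729 + 27·4 ≡ 10 (mod 11). Nonzero ⇒ E is nonsingular.
For each x ∈ F_11, compute rhs = x³ + 9·x + 2 mod 11, then count y ∈ F_11 with y² ≡ rhs.
  x = 0: rhs = 2, matching y values: none (0 points).
  x = 1: rhs = 1, matching y values: 1, 10 (2 points).
  x = 2: rhs = 6, matching y values: none (0 points).
  x = 3: rhs = 1, matching y values: 1, 10 (2 points).
  x = 4: rhs = 3, matching y values: 5, 6 (2 points).
  x = 5: rhs = 7, matching y values: none (0 points).
  x = 6: rhs = 8, matching y values: none (0 points).
  x = 7: rhs = 1, matching y values: 1, 10 (2 points).
  x = 8: rhs = 3, matching y values: 5, 6 (2 points).
  x = 9: rhs = 9, matching y values: 3, 8 (2 points).
  x = 10: rhs = 3, matching y values: 5, 6 (2 points).
Total affine count: 14.
Full point count |E(F_11)| = 14 + 1 = 15.
Hasse bound: |15 − (11+1)| = |3| = 3 ≤ 2√11 ≈ 6.6332 ✓.


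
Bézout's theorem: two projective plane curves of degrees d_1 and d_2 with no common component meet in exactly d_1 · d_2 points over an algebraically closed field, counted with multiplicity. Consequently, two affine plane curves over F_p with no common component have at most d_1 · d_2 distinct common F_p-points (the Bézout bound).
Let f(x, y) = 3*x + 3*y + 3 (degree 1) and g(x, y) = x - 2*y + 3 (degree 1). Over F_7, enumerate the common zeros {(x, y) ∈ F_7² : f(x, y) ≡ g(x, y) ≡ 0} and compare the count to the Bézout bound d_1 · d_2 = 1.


Common zeros: {(3, 3)}; count = 1; Bézout bound = 1.

deg(f) = 1, deg(g) = 1, so Bézout bound = 1.
Scan x ∈ F_7. For each x, list the y ∈ F_7 with f(x, y) ≡ 0 and those with g(x, y) ≡ 0 (mod 7); the common zeros in that column are the intersection.
  x = 0: f ≡ 0 at y ∈ {6}; g ≡ 0 at y ∈ {5}; common: ∅.
  x = 1: f ≡ 0 at y ∈ {5}; g ≡ 0 at y ∈ {2}; common: ∅.
  x = 2: f ≡ 0 at y ∈ {4}; g ≡ 0 at y ∈ {6}; common: ∅.
  x = 3: f ≡ 0 at y ∈ {3}; g ≡ 0 at y ∈ {3}; common: {3}.
  x = 4: f ≡ 0 at y ∈ {2}; g ≡ 0 at y ∈ {0}; common: ∅.
  x = 5: f ≡ 0 at y ∈ {1}; g ≡ 0 at y ∈ {4}; common: ∅.
  x = 6: f ≡ 0 at y ∈ {0}; g ≡ 0 at y ∈ {1}; common: ∅.
Collecting: common zeros = {(3, 3)}, so the count is 1.
Comparison with the Bézout bound: 1 ≤ 1 = deg(f)·deg(g), as expected for curves with no common component (the bound is attained).


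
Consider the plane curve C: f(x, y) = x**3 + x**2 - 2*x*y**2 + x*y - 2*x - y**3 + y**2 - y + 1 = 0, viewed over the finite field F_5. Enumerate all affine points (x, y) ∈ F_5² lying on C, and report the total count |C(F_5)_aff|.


Affine F_5-points: {(0, 1), (0, 2), (0, 3), (1, 3), (3, 3), (3, 4)}; count = 6.

For each of the 25 pairs (x, y) ∈ F_5², evaluate f(x, y) mod 5. Record the zeros.
  x = 0: [0↦1, 1↦0, 2↦0, 3↦0, 4↦4]  zeros at y ∈ {1, 2, 3}
  x = 1: [0↦1, 1↦4, 2↦4, 3↦0, 4↦1]  zeros at y ∈ {3}
  x = 2: [0↦4, 1↦1, 2↦1, 3↦3, 4↦1]  zeros at y ∈ ∅
  x = 3: [0↦1, 1↦2, 2↦2, 3↦0, 4↦0]  zeros at y ∈ {3, 4}
  x = 4: [0↦3, 1↦3, 2↦3, 3↦2, 4↦4]  zeros at y ∈ ∅
Collecting zeros: affine points = {(0, 1), (0, 2), (0, 3), (1, 3), (3, 3), (3, 4)}.
Total count |C(F_5)_aff| = 6.


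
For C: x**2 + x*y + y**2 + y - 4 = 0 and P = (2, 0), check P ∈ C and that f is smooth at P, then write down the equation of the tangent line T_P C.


Tangent line at P: 4*x + 3*y - 8 = 0.

Step 1: f(2, 0) = 0, so P lies on C.
Step 2: partial derivatives
  f_x(x, y) = 2*x + y, f_y(x, y) = x + 2*y + 1.
  f_x(P) = 4, f_y(P) = 3 (gradient nonzero, so P is smooth).
Step 3: tangent line at P: 4·(x − 2) + 3·(y − 0) = 0.
Expanding: 4*x + 3*y - 8 = 0.


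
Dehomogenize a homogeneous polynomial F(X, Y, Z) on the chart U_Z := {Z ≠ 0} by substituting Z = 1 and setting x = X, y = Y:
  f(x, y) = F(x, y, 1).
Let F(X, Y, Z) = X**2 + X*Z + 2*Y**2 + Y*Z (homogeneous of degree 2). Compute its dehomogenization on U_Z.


f(x, y) = x**2 + x + 2*y**2 + y

On U_Z we set Z = 1. Each monomial c·X^i·Y^j·Z^k in F becomes c·x^i·y^j·1^k = c·x^i·y^j.
Substituting Z = 1: F(X, Y, 1) = x**2 + x + 2*y**2 + y.
Note: deg(f) ≤ deg(F) = 2; strict inequality happens when F is divisible by Z (lost terms).


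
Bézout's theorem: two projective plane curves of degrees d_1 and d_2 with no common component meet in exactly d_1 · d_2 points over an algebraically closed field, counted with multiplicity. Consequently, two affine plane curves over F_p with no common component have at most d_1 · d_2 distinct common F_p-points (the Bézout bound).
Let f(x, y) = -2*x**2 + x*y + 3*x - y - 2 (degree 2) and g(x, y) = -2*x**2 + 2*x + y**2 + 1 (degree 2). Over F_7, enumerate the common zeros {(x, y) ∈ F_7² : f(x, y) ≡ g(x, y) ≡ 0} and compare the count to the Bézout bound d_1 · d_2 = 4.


Common zeros: {(3, 2)}; count = 1; Bézout bound = 4.

deg(f) = 2, deg(g) = 2, so Bézout bound = 4.
Scan x ∈ F_7. For each x, list the y ∈ F_7 with f(x, y) ≡ 0 and those with g(x, y) ≡ 0 (mod 7); the common zeros in that column are the intersection.
  x = 0: f ≡ 0 at y ∈ {5}; g ≡ 0 at y ∈ ∅; common: ∅.
  x = 1: f ≡ 0 at y ∈ ∅; g ≡ 0 at y ∈ ∅; common: ∅.
  x = 2: f ≡ 0 at y ∈ {4}; g ≡ 0 at y ∈ ∅; common: ∅.
  x = 3: f ≡ 0 at y ∈ {2}; g ≡ 0 at y ∈ {2, 5}; common: {2}.
  x = 4: f ≡ 0 at y ∈ {5}; g ≡ 0 at y ∈ {3, 4}; common: ∅.
  x = 5: f ≡ 0 at y ∈ {4}; g ≡ 0 at y ∈ {2, 5}; common: ∅.
  x = 6: f ≡ 0 at y ∈ {0}; g ≡ 0 at y ∈ ∅; common: ∅.
Collecting: common zeros = {(3, 2)}, so the count is 1.
Comparison with the Bézout bound: 1 ≤ 4 = deg(f)·deg(g), as expected for curves with no common component (the affine F_7-count falls short of the bound because intersections may lie at infinity, over extension fields, or carry multiplicity).


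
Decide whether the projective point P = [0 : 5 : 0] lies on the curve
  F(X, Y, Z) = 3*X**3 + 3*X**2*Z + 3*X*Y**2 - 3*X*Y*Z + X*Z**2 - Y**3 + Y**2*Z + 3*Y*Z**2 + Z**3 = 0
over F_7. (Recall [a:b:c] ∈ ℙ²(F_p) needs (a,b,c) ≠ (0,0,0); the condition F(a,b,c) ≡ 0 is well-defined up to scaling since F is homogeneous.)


F(0,5,0) ≡ 1 (mod 7); P is NOT on the curve.

Evaluate F(0, 5, 0) term-by-term (mod 7).
  3*X**3 ↦ 3·0·1·1 = 0
  3*X**2*Z ↦ 3·0·1·0 = 0
  3*X*Y**2 ↦ 3·0·25·1 = 0
  -3*X*Y*Z ↦ -3·0·5·0 = 0
  X*Z**2 ↦ 1·0·1·0 = 0
  -Y**3 ↦ -1·1·125·1 = -125
  Y**2*Z ↦ 1·1·25·0 = 0
  3*Y*Z**2 ↦ 3·1·5·0 = 0
  Z**3 ↦ 1·1·1·0 = 0
Sum: F(0, 5, 0) = (0) + (0) + (0) + (0) + (0) + (-125) + (0) + (0) + (0) = -125.
Reducing mod 7: -125 ≡ 1 (mod 7).
Since F(a, b, c) ≡ 1 ≠ 0 (mod 7), P does NOT lie on the curve.


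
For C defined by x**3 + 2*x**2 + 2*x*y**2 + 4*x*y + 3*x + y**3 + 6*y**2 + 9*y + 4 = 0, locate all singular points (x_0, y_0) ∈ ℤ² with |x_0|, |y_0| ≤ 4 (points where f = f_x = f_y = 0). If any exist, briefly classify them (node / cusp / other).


Singular points: {(-1, -1)}; classification: node.

Compute partial derivatives:
  f_x = 3*x**2 + 4*x + 2*y**2 + 4*y + 3.
  f_y = 4*x*y + 4*x + 3*y**2 + 12*y + 9.
Scan x_0 ∈ {−4, ..., 4}. For each x_0, f_y(x_0, y) is a polynomial in y; find its integer roots y ∈ {−4, ..., 4}, then test f_x and f at those candidates.
  x = -4: f_y(-4, y) = 3*y**2 - 4*y - 7; vanishes at y ∈ {-1}. (-4, -1): f_x = 33 ≠ 0.
  x = -3: f_y(-3, y) = 3*y**2 - 3; vanishes at y ∈ {-1, 1}. (-3, -1): f_x = 16 ≠ 0; (-3, 1): f_x = 24 ≠ 0.
  x = -2: f_y(-2, y) = 3*y**2 + 4*y + 1; vanishes at y ∈ {-1}. (-2, -1): f_x = 5 ≠ 0.
  x = -1: f_y(-1, y) = 3*y**2 + 8*y + 5; vanishes at y ∈ {-1}. (-1, -1): f_x = 0, f = 0 — SINGULAR.
  x = 0: f_y(0, y) = 3*y**2 + 12*y + 9; vanishes at y ∈ {-3, -1}. (0, -3): f_x = 9 ≠ 0; (0, -1): f_x = 1 ≠ 0.
  x = 1: f_y(1, y) = 3*y**2 + 16*y + 13; vanishes at y ∈ {-1}. (1, -1): f_x = 8 ≠ 0.
  x = 2: f_y(2, y) = 3*y**2 + 20*y + 17; vanishes at y ∈ {-1}. (2, -1): f_x = 21 ≠ 0.
  x = 3: f_y(3, y) = 3*y**2 + 24*y + 21; vanishes at y ∈ {-1}. (3, -1): f_x = 40 ≠ 0.
  x = 4: f_y(4, y) = 3*y**2 + 28*y + 25; vanishes at y ∈ {-1}. (4, -1): f_x = 65 ≠ 0.
Only singular point on the grid: (-1, -1).
Classify: substitute x = -1 + u, y = -1 + v and expand: f = u**3 - u**2 + 2*u*v**2 + v**3 + v**2.
No constant or linear terms (consistent with a singular point). Quadratic part: -u**2 + v**2. Cubic part: u**3 + 2*u*v**2 + v**3.
The quadratic part v**2 - u**2 = (v − u)(v + u) splits into two distinct linear factors, so there are two distinct tangent lines y − -1 = ±(x − -1) — this is a node (ordinary double point).
Classification: node.


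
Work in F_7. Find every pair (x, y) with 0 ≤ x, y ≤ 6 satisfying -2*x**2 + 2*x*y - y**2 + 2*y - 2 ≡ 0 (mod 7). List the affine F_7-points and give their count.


Affine F_7-points: {(1, 2)}; count = 1.

For each of the 49 pairs (x, y) ∈ F_7², evaluate f(x, y) mod 7. Record the zeros.
  x = 0: [0↦5, 1↦6, 2↦5, 3↦2, 4↦4, 5↦4, 6↦2]  zeros at y ∈ ∅
  x = 1: [0↦3, 1↦6, 2↦0, 3↦6, 4↦3, 5↦5, 6↦5]  zeros at y ∈ {2}
  x = 2: [0↦4, 1↦2, 2↦5, 3↦6, 4↦5, 5↦2, 6↦4]  zeros at y ∈ ∅
  x = 3: [0↦1, 1↦1, 2↦6, 3↦2, 4↦3, 5↦2, 6↦6]  zeros at y ∈ ∅
  x = 4: [0↦1, 1↦3, 2↦3, 3↦1, 4↦4, 5↦5, 6↦4]  zeros at y ∈ ∅
  x = 5: [0↦4, 1↦1, 2↦3, 3↦3, 4↦1, 5↦4, 6↦5]  zeros at y ∈ ∅
  x = 6: [0↦3, 1↦2, 2↦6, 3↦1, 4↦1, 5↦6, 6↦2]  zeros at y ∈ ∅
Collecting zeros: affine points = {(1, 2)}.
Total count |C(F_7)_aff| = 1.


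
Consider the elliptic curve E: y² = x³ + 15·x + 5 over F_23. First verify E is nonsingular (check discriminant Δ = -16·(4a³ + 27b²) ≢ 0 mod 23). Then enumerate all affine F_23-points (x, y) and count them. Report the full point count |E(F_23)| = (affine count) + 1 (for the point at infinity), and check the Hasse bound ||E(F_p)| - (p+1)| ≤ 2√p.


Affine points = {(3, 10), (3, 13), (6, 9), (6, 14), (7, 4), (7, 19), (8, 4), (8, 19), (9, 8), (9, 15), (11, 11), (11, 12), (12, 2), (12, 21), (18, 9), (18, 14), (20, 5), (20, 18), (21, 6), (21, 17), (22, 9), (22, 14)}; affine count = 22; |E(F_23)| = 23.

Discriminant check: Δ ∝ 4a³ + 27b² = 4·15³ + 27·5² = 4·3375 + 27·25 ≡ 7 (mod 23). Nonzero ⇒ E is nonsingular.
For each x ∈ F_23, compute rhs = x³ + 15·x + 5 mod 23, then count y ∈ F_23 with y² ≡ rhs.
  x = 0: rhs = 5, matching y values: none (0 points).
  x = 1: rhs = 21, matching y values: none (0 points).
  x = 2: rhs = 20, matching y values: none (0 points).
  x = 3: rhs = 8, matching y values: 10, 13 (2 points).
  x = 4: rhs = 14, matching y values: none (0 points).
  x = 5: rhs = 21, matching y values: none (0 points).
  x = 6: rhs = 12, matching y values: 9, 14 (2 points).
  x = 7: rhs = 16, matching y values: 4, 19 (2 points).
  x = 8: rhs = 16, matching y values: 4, 19 (2 points).
  x = 9: rhs = 18, matching y values: 8, 15 (2 points).
  x = 10: rhs = 5, matching y values: none (0 points).
  x = 11: rhs = 6, matching y values: 11, 12 (2 points).
  x = 12: rhs = 4, matching y values: 2, 21 (2 points).
  x = 13: rhs = 5, matching y values: none (0 points).
  x = 14: rhs = 15, matching y values: none (0 points).
  x = 15: rhs = 17, matching y values: none (0 points).
  x = 16: rhs = 17, matching y values: none (0 points).
  x = 17: rhs = 21, matching y values: none (0 points).
  x = 18: rhs = 12, matching y values: 9, 14 (2 points).
  x = 19: rhs = 19, matching y values: none (0 points).
  x = 20: rhs = 2, matching y values: 5, 18 (2 points).
  x = 21: rhs = 13, matching y values: 6, 17 (2 points).
  x = 22: rhs = 12, matching y values: 9, 14 (2 points).
Total affine count: 22.
Full point count |E(F_23)| = 22 + 1 = 23.
Hasse bound: |23 − (23+1)| = |-1| = 1 ≤ 2√23 ≈ 9.5917 ✓.
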